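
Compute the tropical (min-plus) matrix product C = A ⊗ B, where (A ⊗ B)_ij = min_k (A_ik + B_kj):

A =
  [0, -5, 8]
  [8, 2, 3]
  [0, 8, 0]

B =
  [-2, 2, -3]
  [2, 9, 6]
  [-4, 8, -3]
A ⊗ B =
  [-3, 2, -3]
  [-1, 10, 0]
  [-4, 2, -3]

Apply the min-plus product entry-by-entry:
  C[0][0] = min over k of (A[0][0] + B[0][0] = 0 + -2 = -2, A[0][1] + B[1][0] = -5 + 2 = -3, A[0][2] + B[2][0] = 8 + -4 = 4) = -3 (attained at k = 1)
  C[0][1] = min over k of (A[0][0] + B[0][1] = 0 + 2 = 2, A[0][1] + B[1][1] = -5 + 9 = 4, A[0][2] + B[2][1] = 8 + 8 = 16) = 2 (attained at k = 0)
  C[0][2] = min over k of (A[0][0] + B[0][2] = 0 + -3 = -3, A[0][1] + B[1][2] = -5 + 6 = 1, A[0][2] + B[2][2] = 8 + -3 = 5) = -3 (attained at k = 0)
  C[1][0] = min over k of (A[1][0] + B[0][0] = 8 + -2 = 6, A[1][1] + B[1][0] = 2 + 2 = 4, A[1][2] + B[2][0] = 3 + -4 = -1) = -1 (attained at k = 2)
  C[1][1] = min over k of (A[1][0] + B[0][1] = 8 + 2 = 10, A[1][1] + B[1][1] = 2 + 9 = 11, A[1][2] + B[2][1] = 3 + 8 = 11) = 10 (attained at k = 0)
  C[1][2] = min over k of (A[1][0] + B[0][2] = 8 + -3 = 5, A[1][1] + B[1][2] = 2 + 6 = 8, A[1][2] + B[2][2] = 3 + -3 = 0) = 0 (attained at k = 2)
  C[2][0] = min over k of (A[2][0] + B[0][0] = 0 + -2 = -2, A[2][1] + B[1][0] = 8 + 2 = 10, A[2][2] + B[2][0] = 0 + -4 = -4) = -4 (attained at k = 2)
  C[2][1] = min over k of (A[2][0] + B[0][1] = 0 + 2 = 2, A[2][1] + B[1][1] = 8 + 9 = 17, A[2][2] + B[2][1] = 0 + 8 = 8) = 2 (attained at k = 0)
  C[2][2] = min over k of (A[2][0] + B[0][2] = 0 + -3 = -3, A[2][1] + B[1][2] = 8 + 6 = 14, A[2][2] + B[2][2] = 0 + -3 = -3) = -3 (attained at k = 0)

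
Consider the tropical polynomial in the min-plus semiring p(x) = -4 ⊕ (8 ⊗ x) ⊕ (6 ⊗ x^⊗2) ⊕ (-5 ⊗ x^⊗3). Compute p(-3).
p(-3) = -14

A tropical monomial a ⊗ x^⊗i evaluates to a + i · x. Evaluating each term at x = -3:
  Term 0 contributes -4 + 0 · -3 = -4
  Term 1 contributes 8 + 1 · -3 = 5
  Term 2 contributes 6 + 2 · -3 = 0
  Term 3 contributes -5 + 3 · -3 = -14
p(-3) = ⊕ of these = min[-4, 5, 0, -14] = -14.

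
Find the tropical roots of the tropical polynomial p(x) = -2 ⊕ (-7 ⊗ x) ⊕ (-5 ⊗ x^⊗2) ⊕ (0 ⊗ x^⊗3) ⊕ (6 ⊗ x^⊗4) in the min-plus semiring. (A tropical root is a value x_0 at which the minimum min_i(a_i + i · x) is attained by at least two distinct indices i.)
Roots: {-6, -5, -2, 5}

Each tropical root is a break point of the lower envelope of the lines y = a_i + i · x (there are 5 lines, with slopes 0, 1, ..., 4). Only the lines that attain the minimum somewhere contribute to roots; other lines are dominated. Here the surviving (envelope) indices are i = 4, i = 3, i = 2, i = 1, i = 0.
Intersections between consecutive envelope lines give the roots: for adjacent envelope indices i < j the intersection is x = (a_i − a_j) / (j − i). Reading off the sorted break points: {-6, -5, -2, 5}.
Verification: at each break x_0, at least two indices attain the minimum of min_i(a_i + i · x_0).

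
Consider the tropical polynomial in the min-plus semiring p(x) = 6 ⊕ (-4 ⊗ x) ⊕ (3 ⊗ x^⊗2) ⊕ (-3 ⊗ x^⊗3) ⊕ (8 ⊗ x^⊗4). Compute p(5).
p(5) = 1

A tropical monomial a ⊗ x^⊗i evaluates to a + i · x. Evaluating each term at x = 5:
  Term 0 contributes 6 + 0 · 5 = 6
  Term 1 contributes -4 + 1 · 5 = 1
  Term 2 contributes 3 + 2 · 5 = 13
  Term 3 contributes -3 + 3 · 5 = 12
  Term 4 contributes 8 + 4 · 5 = 28
p(5) = ⊕ of these = min[6, 1, 13, 12, 28] = 1.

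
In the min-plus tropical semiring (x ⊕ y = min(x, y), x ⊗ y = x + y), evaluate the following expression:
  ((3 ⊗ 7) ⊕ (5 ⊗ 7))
((3 ⊗ 7) ⊕ (5 ⊗ 7)) = 10

Expand innermost to outermost. Recall ⊕ takes the minimum of its arguments and ⊗ takes their sum. Working out the expression ((3 ⊗ 7) ⊕ (5 ⊗ 7)) gives 10.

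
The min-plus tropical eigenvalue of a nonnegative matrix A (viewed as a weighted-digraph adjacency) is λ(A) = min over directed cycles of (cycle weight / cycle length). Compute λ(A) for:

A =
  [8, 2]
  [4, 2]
λ(A) = 2

Enumerate directed cycles and compute their means (weight / length). Sample:
  cycle 0 → 0: weight = 8, length = 1, mean = 8/1 ≈ 8.000
  cycle 1 → 1: weight = 2, length = 1, mean = 2/1 ≈ 2.000
  cycle 0 → 1 → 0: weight = 6, length = 2, mean = 6/2 ≈ 3.000
  cycle 1 → 0 → 1: weight = 6, length = 2, mean = 6/2 ≈ 3.000
Minimum mean = 2.000, attained e.g. along the cycle 1 → 1 with weight 2 and length 1. So λ(A) = 2/1 = 2.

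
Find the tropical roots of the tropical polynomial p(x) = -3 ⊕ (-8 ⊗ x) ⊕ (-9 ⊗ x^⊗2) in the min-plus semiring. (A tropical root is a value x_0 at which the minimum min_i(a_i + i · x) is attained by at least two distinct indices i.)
Roots: {1, 5}

Each tropical root is a break point of the lower envelope of the lines y = a_i + i · x (there are 3 lines, with slopes 0, 1, ..., 2). Only the lines that attain the minimum somewhere contribute to roots; other lines are dominated. Here the surviving (envelope) indices are i = 2, i = 1, i = 0.
Intersections between consecutive envelope lines give the roots: for adjacent envelope indices i < j the intersection is x = (a_i − a_j) / (j − i). Reading off the sorted break points: {1, 5}.
Verification: at each break x_0, at least two indices attain the minimum of min_i(a_i + i · x_0).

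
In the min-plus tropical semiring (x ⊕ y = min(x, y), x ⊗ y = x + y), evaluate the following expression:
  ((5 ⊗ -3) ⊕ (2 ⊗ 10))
((5 ⊗ -3) ⊕ (2 ⊗ 10)) = 2

Expand innermost to outermost. Recall ⊕ takes the minimum of its arguments and ⊗ takes their sum. Working out the expression ((5 ⊗ -3) ⊕ (2 ⊗ 10)) gives 2.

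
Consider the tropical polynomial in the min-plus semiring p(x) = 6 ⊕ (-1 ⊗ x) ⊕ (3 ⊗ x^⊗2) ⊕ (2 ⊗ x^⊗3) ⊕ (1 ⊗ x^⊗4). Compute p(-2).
p(-2) = -7

A tropical monomial a ⊗ x^⊗i evaluates to a + i · x. Evaluating each term at x = -2:
  Term 0 contributes 6 + 0 · -2 = 6
  Term 1 contributes -1 + 1 · -2 = -3
  Term 2 contributes 3 + 2 · -2 = -1
  Term 3 contributes 2 + 3 · -2 = -4
  Term 4 contributes 1 + 4 · -2 = -7
p(-2) = ⊕ of these = min[6, -3, -1, -4, -7] = -7.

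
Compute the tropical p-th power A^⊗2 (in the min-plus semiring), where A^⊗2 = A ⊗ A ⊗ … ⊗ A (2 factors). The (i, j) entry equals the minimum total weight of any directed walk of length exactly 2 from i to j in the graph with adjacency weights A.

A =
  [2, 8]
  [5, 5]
A^⊗2 =
  [4, 10]
  [7, 10]

Each entry (A^⊗2)_ij equals the minimum over all length-2 walks i = v_0 → v_1 → … → v_2 = j of Σ_t A[v_t][v_{t+1}]. For example, for (i, j) = (0, 1) we minimise over 2 possible intermediate vertex sequences; the minimum is 10, attained along the walk 0 → 0 → 1.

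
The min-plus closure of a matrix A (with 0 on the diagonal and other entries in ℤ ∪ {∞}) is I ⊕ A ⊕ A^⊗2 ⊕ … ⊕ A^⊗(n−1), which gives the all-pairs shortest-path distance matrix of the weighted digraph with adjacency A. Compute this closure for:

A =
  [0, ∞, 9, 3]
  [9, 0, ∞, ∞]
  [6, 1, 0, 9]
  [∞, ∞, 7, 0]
Closure =
  [0, 10, 9, 3]
  [9, 0, 18, 12]
  [6, 1, 0, 9]
  [13, 8, 7, 0]

This is the Floyd-Warshall all-pairs shortest-path computation. For each intermediate vertex k = 0, 1, …, 3, update dist[i][j] ← min(dist[i][j], dist[i][k] + dist[k][j]). The final matrix gives, for each (i, j), the minimum total weight of any directed path from i to j (possibly empty when i = j).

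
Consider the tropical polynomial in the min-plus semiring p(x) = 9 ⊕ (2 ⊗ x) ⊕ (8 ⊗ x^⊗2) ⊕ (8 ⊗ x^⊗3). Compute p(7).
p(7) = 9

A tropical monomial a ⊗ x^⊗i evaluates to a + i · x. Evaluating each term at x = 7:
  Term 0 contributes 9 + 0 · 7 = 9
  Term 1 contributes 2 + 1 · 7 = 9
  Term 2 contributes 8 + 2 · 7 = 22
  Term 3 contributes 8 + 3 · 7 = 29
p(7) = ⊕ of these = min[9, 9, 22, 29] = 9.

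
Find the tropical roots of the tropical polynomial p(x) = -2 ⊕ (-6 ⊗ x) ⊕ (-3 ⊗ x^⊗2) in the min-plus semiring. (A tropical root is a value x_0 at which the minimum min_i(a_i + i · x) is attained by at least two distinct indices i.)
Roots: {-3, 4}

Each tropical root is a break point of the lower envelope of the lines y = a_i + i · x (there are 3 lines, with slopes 0, 1, ..., 2). Only the lines that attain the minimum somewhere contribute to roots; other lines are dominated. Here the surviving (envelope) indices are i = 2, i = 1, i = 0.
Intersections between consecutive envelope lines give the roots: for adjacent envelope indices i < j the intersection is x = (a_i − a_j) / (j − i). Reading off the sorted break points: {-3, 4}.
Verification: at each break x_0, at least two indices attain the minimum of min_i(a_i + i · x_0).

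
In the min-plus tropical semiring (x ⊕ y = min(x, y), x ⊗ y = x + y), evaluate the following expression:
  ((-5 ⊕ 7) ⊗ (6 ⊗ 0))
((-5 ⊕ 7) ⊗ (6 ⊗ 0)) = 1

Expand innermost to outermost. Recall ⊕ takes the minimum of its arguments and ⊗ takes their sum. Working out the expression ((-5 ⊕ 7) ⊗ (6 ⊗ 0)) gives 1.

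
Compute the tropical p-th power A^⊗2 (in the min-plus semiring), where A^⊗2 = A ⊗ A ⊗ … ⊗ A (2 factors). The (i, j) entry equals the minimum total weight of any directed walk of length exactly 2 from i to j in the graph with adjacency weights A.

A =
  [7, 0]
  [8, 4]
A^⊗2 =
  [8, 4]
  [12, 8]

Each entry (A^⊗2)_ij equals the minimum over all length-2 walks i = v_0 → v_1 → … → v_2 = j of Σ_t A[v_t][v_{t+1}]. For example, for (i, j) = (0, 1) we minimise over 2 possible intermediate vertex sequences; the minimum is 4, attained along the walk 0 → 1 → 1.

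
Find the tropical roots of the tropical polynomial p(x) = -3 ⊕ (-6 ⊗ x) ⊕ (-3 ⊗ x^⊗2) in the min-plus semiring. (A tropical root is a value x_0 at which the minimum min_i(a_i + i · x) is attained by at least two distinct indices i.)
Roots: {-3, 3}

Each tropical root is a break point of the lower envelope of the lines y = a_i + i · x (there are 3 lines, with slopes 0, 1, ..., 2). Only the lines that attain the minimum somewhere contribute to roots; other lines are dominated. Here the surviving (envelope) indices are i = 2, i = 1, i = 0.
Intersections between consecutive envelope lines give the roots: for adjacent envelope indices i < j the intersection is x = (a_i − a_j) / (j − i). Reading off the sorted break points: {-3, 3}.
Verification: at each break x_0, at least two indices attain the minimum of min_i(a_i + i · x_0).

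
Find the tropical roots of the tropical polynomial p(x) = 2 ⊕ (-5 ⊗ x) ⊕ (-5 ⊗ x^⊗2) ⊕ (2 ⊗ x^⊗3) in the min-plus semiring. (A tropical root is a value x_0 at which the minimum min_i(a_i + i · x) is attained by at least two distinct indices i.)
Roots: {-7, 0, 7}

Each tropical root is a break point of the lower envelope of the lines y = a_i + i · x (there are 4 lines, with slopes 0, 1, ..., 3). Only the lines that attain the minimum somewhere contribute to roots; other lines are dominated. Here the surviving (envelope) indices are i = 3, i = 2, i = 1, i = 0.
Intersections between consecutive envelope lines give the roots: for adjacent envelope indices i < j the intersection is x = (a_i − a_j) / (j − i). Reading off the sorted break points: {-7, 0, 7}.
Verification: at each break x_0, at least two indices attain the minimum of min_i(a_i + i · x_0).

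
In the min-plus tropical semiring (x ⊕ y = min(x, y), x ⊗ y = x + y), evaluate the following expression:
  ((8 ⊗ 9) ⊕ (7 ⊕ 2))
((8 ⊗ 9) ⊕ (7 ⊕ 2)) = 2

Expand innermost to outermost. Recall ⊕ takes the minimum of its arguments and ⊗ takes their sum. Working out the expression ((8 ⊗ 9) ⊕ (7 ⊕ 2)) gives 2.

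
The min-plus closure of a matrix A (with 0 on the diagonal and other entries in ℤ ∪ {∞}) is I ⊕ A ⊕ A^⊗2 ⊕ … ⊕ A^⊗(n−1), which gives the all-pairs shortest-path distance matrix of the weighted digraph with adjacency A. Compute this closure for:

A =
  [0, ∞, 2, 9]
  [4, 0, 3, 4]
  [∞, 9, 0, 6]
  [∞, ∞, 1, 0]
Closure =
  [0, 11, 2, 8]
  [4, 0, 3, 4]
  [13, 9, 0, 6]
  [14, 10, 1, 0]

This is the Floyd-Warshall all-pairs shortest-path computation. For each intermediate vertex k = 0, 1, …, 3, update dist[i][j] ← min(dist[i][j], dist[i][k] + dist[k][j]). The final matrix gives, for each (i, j), the minimum total weight of any directed path from i to j (possibly empty when i = j).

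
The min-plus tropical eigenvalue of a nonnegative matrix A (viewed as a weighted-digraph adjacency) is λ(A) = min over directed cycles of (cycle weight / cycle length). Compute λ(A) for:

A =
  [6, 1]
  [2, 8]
λ(A) = 3/2

Enumerate directed cycles and compute their means (weight / length). Sample:
  cycle 0 → 0: weight = 6, length = 1, mean = 6/1 ≈ 6.000
  cycle 1 → 1: weight = 8, length = 1, mean = 8/1 ≈ 8.000
  cycle 0 → 1 → 0: weight = 3, length = 2, mean = 3/2 ≈ 1.500
  cycle 1 → 0 → 1: weight = 3, length = 2, mean = 3/2 ≈ 1.500
Minimum mean = 1.500, attained e.g. along the cycle 0 → 1 → 0 with weight 3 and length 2. So λ(A) = 3/2 = 3/2.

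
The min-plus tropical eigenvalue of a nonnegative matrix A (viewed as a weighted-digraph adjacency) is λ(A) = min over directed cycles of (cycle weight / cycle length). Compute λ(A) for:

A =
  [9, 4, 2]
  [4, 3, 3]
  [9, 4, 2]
λ(A) = 2

Enumerate directed cycles and compute their means (weight / length). Sample:
  cycle 0 → 0: weight = 9, length = 1, mean = 9/1 ≈ 9.000
  cycle 1 → 1: weight = 3, length = 1, mean = 3/1 ≈ 3.000
  cycle 2 → 2: weight = 2, length = 1, mean = 2/1 ≈ 2.000
  cycle 0 → 1 → 0: weight = 8, length = 2, mean = 8/2 ≈ 4.000
  cycle 0 → 2 → 0: weight = 11, length = 2, mean = 11/2 ≈ 5.500
  cycle 1 → 0 → 1: weight = 8, length = 2, mean = 8/2 ≈ 4.000
Minimum mean = 2.000, attained e.g. along the cycle 2 → 2 with weight 2 and length 1. So λ(A) = 2/1 = 2.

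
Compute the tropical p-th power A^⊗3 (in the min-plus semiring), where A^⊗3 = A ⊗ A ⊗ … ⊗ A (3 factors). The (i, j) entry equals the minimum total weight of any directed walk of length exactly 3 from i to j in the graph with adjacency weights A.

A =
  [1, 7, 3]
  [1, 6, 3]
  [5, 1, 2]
A^⊗3 =
  [3, 5, 5]
  [3, 5, 5]
  [3, 5, 5]

Each entry (A^⊗3)_ij equals the minimum over all length-3 walks i = v_0 → v_1 → … → v_3 = j of Σ_t A[v_t][v_{t+1}]. For example, for (i, j) = (0, 2) we minimise over 9 possible intermediate vertex sequences; the minimum is 5, attained along the walk 0 → 0 → 0 → 2.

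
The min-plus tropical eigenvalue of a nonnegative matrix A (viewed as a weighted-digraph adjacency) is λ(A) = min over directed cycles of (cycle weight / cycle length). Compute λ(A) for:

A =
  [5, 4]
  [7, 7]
λ(A) = 5

Enumerate directed cycles and compute their means (weight / length). Sample:
  cycle 0 → 0: weight = 5, length = 1, mean = 5/1 ≈ 5.000
  cycle 1 → 1: weight = 7, length = 1, mean = 7/1 ≈ 7.000
  cycle 0 → 1 → 0: weight = 11, length = 2, mean = 11/2 ≈ 5.500
  cycle 1 → 0 → 1: weight = 11, length = 2, mean = 11/2 ≈ 5.500
Minimum mean = 5.000, attained e.g. along the cycle 0 → 0 with weight 5 and length 1. So λ(A) = 5/1 = 5.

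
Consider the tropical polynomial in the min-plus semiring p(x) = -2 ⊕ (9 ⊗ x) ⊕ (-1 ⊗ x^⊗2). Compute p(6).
p(6) = -2

A tropical monomial a ⊗ x^⊗i evaluates to a + i · x. Evaluating each term at x = 6:
  Term 0 contributes -2 + 0 · 6 = -2
  Term 1 contributes 9 + 1 · 6 = 15
  Term 2 contributes -1 + 2 · 6 = 11
p(6) = ⊕ of these = min[-2, 15, 11] = -2.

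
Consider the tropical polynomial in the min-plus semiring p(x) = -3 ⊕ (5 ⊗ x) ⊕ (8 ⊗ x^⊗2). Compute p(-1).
p(-1) = -3

A tropical monomial a ⊗ x^⊗i evaluates to a + i · x. Evaluating each term at x = -1:
  Term 0 contributes -3 + 0 · -1 = -3
  Term 1 contributes 5 + 1 · -1 = 4
  Term 2 contributes 8 + 2 · -1 = 6
p(-1) = ⊕ of these = min[-3, 4, 6] = -3.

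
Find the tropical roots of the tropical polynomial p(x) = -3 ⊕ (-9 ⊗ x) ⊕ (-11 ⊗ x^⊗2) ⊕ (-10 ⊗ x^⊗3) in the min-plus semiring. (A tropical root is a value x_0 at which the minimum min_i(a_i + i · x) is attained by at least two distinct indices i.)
Roots: {-1, 2, 6}

Each tropical root is a break point of the lower envelope of the lines y = a_i + i · x (there are 4 lines, with slopes 0, 1, ..., 3). Only the lines that attain the minimum somewhere contribute to roots; other lines are dominated. Here the surviving (envelope) indices are i = 3, i = 2, i = 1, i = 0.
Intersections between consecutive envelope lines give the roots: for adjacent envelope indices i < j the intersection is x = (a_i − a_j) / (j − i). Reading off the sorted break points: {-1, 2, 6}.
Verification: at each break x_0, at least two indices attain the minimum of min_i(a_i + i · x_0).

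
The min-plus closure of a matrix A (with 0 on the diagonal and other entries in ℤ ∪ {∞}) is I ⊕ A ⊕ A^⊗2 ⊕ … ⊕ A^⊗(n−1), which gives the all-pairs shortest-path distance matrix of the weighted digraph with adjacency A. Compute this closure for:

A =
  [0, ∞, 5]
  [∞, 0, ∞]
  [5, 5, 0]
Closure =
  [0, 10, 5]
  [∞, 0, ∞]
  [5, 5, 0]

This is the Floyd-Warshall all-pairs shortest-path computation. For each intermediate vertex k = 0, 1, …, 2, update dist[i][j] ← min(dist[i][j], dist[i][k] + dist[k][j]). The final matrix gives, for each (i, j), the minimum total weight of any directed path from i to j (possibly empty when i = j).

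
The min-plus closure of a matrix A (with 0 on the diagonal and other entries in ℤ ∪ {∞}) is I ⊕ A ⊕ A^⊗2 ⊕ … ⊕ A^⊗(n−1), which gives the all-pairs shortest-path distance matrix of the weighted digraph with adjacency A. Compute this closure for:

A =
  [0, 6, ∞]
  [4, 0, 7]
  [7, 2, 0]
Closure =
  [0, 6, 13]
  [4, 0, 7]
  [6, 2, 0]

This is the Floyd-Warshall all-pairs shortest-path computation. For each intermediate vertex k = 0, 1, …, 2, update dist[i][j] ← min(dist[i][j], dist[i][k] + dist[k][j]). The final matrix gives, for each (i, j), the minimum total weight of any directed path from i to j (possibly empty when i = j).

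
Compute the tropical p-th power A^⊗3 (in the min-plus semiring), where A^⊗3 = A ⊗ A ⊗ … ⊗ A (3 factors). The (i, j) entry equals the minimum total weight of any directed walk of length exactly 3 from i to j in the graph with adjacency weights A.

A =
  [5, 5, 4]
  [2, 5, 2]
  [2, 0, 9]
A^⊗3 =
  [6, 7, 6]
  [4, 6, 4]
  [4, 2, 6]

Each entry (A^⊗3)_ij equals the minimum over all length-3 walks i = v_0 → v_1 → … → v_3 = j of Σ_t A[v_t][v_{t+1}]. For example, for (i, j) = (0, 2) we minimise over 9 possible intermediate vertex sequences; the minimum is 6, attained along the walk 0 → 2 → 1 → 2.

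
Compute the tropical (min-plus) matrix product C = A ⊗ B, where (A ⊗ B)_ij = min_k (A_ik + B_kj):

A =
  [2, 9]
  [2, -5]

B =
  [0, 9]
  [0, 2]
A ⊗ B =
  [2, 11]
  [-5, -3]

Apply the min-plus product entry-by-entry:
  C[0][0] = min over k of (A[0][0] + B[0][0] = 2 + 0 = 2, A[0][1] + B[1][0] = 9 + 0 = 9) = 2 (attained at k = 0)
  C[0][1] = min over k of (A[0][0] + B[0][1] = 2 + 9 = 11, A[0][1] + B[1][1] = 9 + 2 = 11) = 11 (attained at k = 0)
  C[1][0] = min over k of (A[1][0] + B[0][0] = 2 + 0 = 2, A[1][1] + B[1][0] = -5 + 0 = -5) = -5 (attained at k = 1)
  C[1][1] = min over k of (A[1][0] + B[0][1] = 2 + 9 = 11, A[1][1] + B[1][1] = -5 + 2 = -3) = -3 (attained at k = 1)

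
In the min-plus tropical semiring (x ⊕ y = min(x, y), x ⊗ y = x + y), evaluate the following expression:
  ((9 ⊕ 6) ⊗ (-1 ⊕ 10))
((9 ⊕ 6) ⊗ (-1 ⊕ 10)) = 5

Expand innermost to outermost. Recall ⊕ takes the minimum of its arguments and ⊗ takes their sum. Working out the expression ((9 ⊕ 6) ⊗ (-1 ⊕ 10)) gives 5.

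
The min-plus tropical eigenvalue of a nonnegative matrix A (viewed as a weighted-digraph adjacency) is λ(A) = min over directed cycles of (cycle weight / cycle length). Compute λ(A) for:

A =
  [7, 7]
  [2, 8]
λ(A) = 9/2

Enumerate directed cycles and compute their means (weight / length). Sample:
  cycle 0 → 0: weight = 7, length = 1, mean = 7/1 ≈ 7.000
  cycle 1 → 1: weight = 8, length = 1, mean = 8/1 ≈ 8.000
  cycle 0 → 1 → 0: weight = 9, length = 2, mean = 9/2 ≈ 4.500
  cycle 1 → 0 → 1: weight = 9, length = 2, mean = 9/2 ≈ 4.500
Minimum mean = 4.500, attained e.g. along the cycle 0 → 1 → 0 with weight 9 and length 2. So λ(A) = 9/2 = 9/2.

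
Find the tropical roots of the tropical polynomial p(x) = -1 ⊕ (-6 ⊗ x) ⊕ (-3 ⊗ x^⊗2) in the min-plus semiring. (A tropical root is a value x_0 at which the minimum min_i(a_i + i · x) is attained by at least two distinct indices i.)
Roots: {-3, 5}

Each tropical root is a break point of the lower envelope of the lines y = a_i + i · x (there are 3 lines, with slopes 0, 1, ..., 2). Only the lines that attain the minimum somewhere contribute to roots; other lines are dominated. Here the surviving (envelope) indices are i = 2, i = 1, i = 0.
Intersections between consecutive envelope lines give the roots: for adjacent envelope indices i < j the intersection is x = (a_i − a_j) / (j − i). Reading off the sorted break points: {-3, 5}.
Verification: at each break x_0, at least two indices attain the minimum of min_i(a_i + i · x_0).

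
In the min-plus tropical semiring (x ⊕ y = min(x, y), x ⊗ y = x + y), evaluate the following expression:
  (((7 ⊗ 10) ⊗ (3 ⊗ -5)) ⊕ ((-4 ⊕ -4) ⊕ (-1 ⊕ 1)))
(((7 ⊗ 10) ⊗ (3 ⊗ -5)) ⊕ ((-4 ⊕ -4) ⊕ (-1 ⊕ 1))) = -4

Expand innermost to outermost. Recall ⊕ takes the minimum of its arguments and ⊗ takes their sum. Working out the expression (((7 ⊗ 10) ⊗ (3 ⊗ -5)) ⊕ ((-4 ⊕ -4) ⊕ (-1 ⊕ 1))) gives -4.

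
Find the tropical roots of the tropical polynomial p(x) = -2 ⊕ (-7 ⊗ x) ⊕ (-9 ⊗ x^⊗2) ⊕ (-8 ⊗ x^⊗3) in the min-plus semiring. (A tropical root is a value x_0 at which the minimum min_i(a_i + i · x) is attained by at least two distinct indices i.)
Roots: {-1, 2, 5}

Each tropical root is a break point of the lower envelope of the lines y = a_i + i · x (there are 4 lines, with slopes 0, 1, ..., 3). Only the lines that attain the minimum somewhere contribute to roots; other lines are dominated. Here the surviving (envelope) indices are i = 3, i = 2, i = 1, i = 0.
Intersections between consecutive envelope lines give the roots: for adjacent envelope indices i < j the intersection is x = (a_i − a_j) / (j − i). Reading off the sorted break points: {-1, 2, 5}.
Verification: at each break x_0, at least two indices attain the minimum of min_i(a_i + i · x_0).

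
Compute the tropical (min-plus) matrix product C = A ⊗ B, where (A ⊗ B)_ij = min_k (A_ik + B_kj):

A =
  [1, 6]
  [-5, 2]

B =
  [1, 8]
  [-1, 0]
A ⊗ B =
  [2, 6]
  [-4, 2]

Apply the min-plus product entry-by-entry:
  C[0][0] = min over k of (A[0][0] + B[0][0] = 1 + 1 = 2, A[0][1] + B[1][0] = 6 + -1 = 5) = 2 (attained at k = 0)
  C[0][1] = min over k of (A[0][0] + B[0][1] = 1 + 8 = 9, A[0][1] + B[1][1] = 6 + 0 = 6) = 6 (attained at k = 1)
  C[1][0] = min over k of (A[1][0] + B[0][0] = -5 + 1 = -4, A[1][1] + B[1][0] = 2 + -1 = 1) = -4 (attained at k = 0)
  C[1][1] = min over k of (A[1][0] + B[0][1] = -5 + 8 = 3, A[1][1] + B[1][1] = 2 + 0 = 2) = 2 (attained at k = 1)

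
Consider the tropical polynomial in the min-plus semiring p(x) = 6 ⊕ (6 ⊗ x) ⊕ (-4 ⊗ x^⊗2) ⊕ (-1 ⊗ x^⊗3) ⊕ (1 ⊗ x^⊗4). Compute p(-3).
p(-3) = -11

A tropical monomial a ⊗ x^⊗i evaluates to a + i · x. Evaluating each term at x = -3:
  Term 0 contributes 6 + 0 · -3 = 6
  Term 1 contributes 6 + 1 · -3 = 3
  Term 2 contributes -4 + 2 · -3 = -10
  Term 3 contributes -1 + 3 · -3 = -10
  Term 4 contributes 1 + 4 · -3 = -11
p(-3) = ⊕ of these = min[6, 3, -10, -10, -11] = -11.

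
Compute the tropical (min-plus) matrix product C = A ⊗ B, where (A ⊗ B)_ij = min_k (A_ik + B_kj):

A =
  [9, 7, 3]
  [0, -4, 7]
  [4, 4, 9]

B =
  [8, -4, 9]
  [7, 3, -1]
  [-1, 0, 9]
A ⊗ B =
  [2, 3, 6]
  [3, -4, -5]
  [8, 0, 3]

Apply the min-plus product entry-by-entry:
  C[0][0] = min over k of (A[0][0] + B[0][0] = 9 + 8 = 17, A[0][1] + B[1][0] = 7 + 7 = 14, A[0][2] + B[2][0] = 3 + -1 = 2) = 2 (attained at k = 2)
  C[0][1] = min over k of (A[0][0] + B[0][1] = 9 + -4 = 5, A[0][1] + B[1][1] = 7 + 3 = 10, A[0][2] + B[2][1] = 3 + 0 = 3) = 3 (attained at k = 2)
  C[0][2] = min over k of (A[0][0] + B[0][2] = 9 + 9 = 18, A[0][1] + B[1][2] = 7 + -1 = 6, A[0][2] + B[2][2] = 3 + 9 = 12) = 6 (attained at k = 1)
  C[1][0] = min over k of (A[1][0] + B[0][0] = 0 + 8 = 8, A[1][1] + B[1][0] = -4 + 7 = 3, A[1][2] + B[2][0] = 7 + -1 = 6) = 3 (attained at k = 1)
  C[1][1] = min over k of (A[1][0] + B[0][1] = 0 + -4 = -4, A[1][1] + B[1][1] = -4 + 3 = -1, A[1][2] + B[2][1] = 7 + 0 = 7) = -4 (attained at k = 0)
  C[1][2] = min over k of (A[1][0] + B[0][2] = 0 + 9 = 9, A[1][1] + B[1][2] = -4 + -1 = -5, A[1][2] + B[2][2] = 7 + 9 = 16) = -5 (attained at k = 1)
  C[2][0] = min over k of (A[2][0] + B[0][0] = 4 + 8 = 12, A[2][1] + B[1][0] = 4 + 7 = 11, A[2][2] + B[2][0] = 9 + -1 = 8) = 8 (attained at k = 2)
  C[2][1] = min over k of (A[2][0] + B[0][1] = 4 + -4 = 0, A[2][1] + B[1][1] = 4 + 3 = 7, A[2][2] + B[2][1] = 9 + 0 = 9) = 0 (attained at k = 0)
  C[2][2] = min over k of (A[2][0] + B[0][2] = 4 + 9 = 13, A[2][1] + B[1][2] = 4 + -1 = 3, A[2][2] + B[2][2] = 9 + 9 = 18) = 3 (attained at k = 1)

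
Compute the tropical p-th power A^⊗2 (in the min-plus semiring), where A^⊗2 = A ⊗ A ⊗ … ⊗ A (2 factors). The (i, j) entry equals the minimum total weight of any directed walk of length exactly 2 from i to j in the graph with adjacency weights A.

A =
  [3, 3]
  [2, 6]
A^⊗2 =
  [5, 6]
  [5, 5]

Each entry (A^⊗2)_ij equals the minimum over all length-2 walks i = v_0 → v_1 → … → v_2 = j of Σ_t A[v_t][v_{t+1}]. For example, for (i, j) = (0, 1) we minimise over 2 possible intermediate vertex sequences; the minimum is 6, attained along the walk 0 → 0 → 1.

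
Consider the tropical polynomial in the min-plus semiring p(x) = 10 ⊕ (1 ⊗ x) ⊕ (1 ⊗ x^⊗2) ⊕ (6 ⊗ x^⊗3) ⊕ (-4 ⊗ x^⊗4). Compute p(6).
p(6) = 7

A tropical monomial a ⊗ x^⊗i evaluates to a + i · x. Evaluating each term at x = 6:
  Term 0 contributes 10 + 0 · 6 = 10
  Term 1 contributes 1 + 1 · 6 = 7
  Term 2 contributes 1 + 2 · 6 = 13
  Term 3 contributes 6 + 3 · 6 = 24
  Term 4 contributes -4 + 4 · 6 = 20
p(6) = ⊕ of these = min[10, 7, 13, 24, 20] = 7.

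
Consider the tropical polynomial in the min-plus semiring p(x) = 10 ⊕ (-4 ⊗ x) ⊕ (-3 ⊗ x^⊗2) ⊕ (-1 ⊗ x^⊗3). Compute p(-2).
p(-2) = -7

A tropical monomial a ⊗ x^⊗i evaluates to a + i · x. Evaluating each term at x = -2:
  Term 0 contributes 10 + 0 · -2 = 10
  Term 1 contributes -4 + 1 · -2 = -6
  Term 2 contributes -3 + 2 · -2 = -7
  Term 3 contributes -1 + 3 · -2 = -7
p(-2) = ⊕ of these = min[10, -6, -7, -7] = -7.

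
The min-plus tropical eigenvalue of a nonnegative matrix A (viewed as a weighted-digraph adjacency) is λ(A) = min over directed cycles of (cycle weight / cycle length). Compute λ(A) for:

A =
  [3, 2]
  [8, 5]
λ(A) = 3

Enumerate directed cycles and compute their means (weight / length). Sample:
  cycle 0 → 0: weight = 3, length = 1, mean = 3/1 ≈ 3.000
  cycle 1 → 1: weight = 5, length = 1, mean = 5/1 ≈ 5.000
  cycle 0 → 1 → 0: weight = 10, length = 2, mean = 10/2 ≈ 5.000
  cycle 1 → 0 → 1: weight = 10, length = 2, mean = 10/2 ≈ 5.000
Minimum mean = 3.000, attained e.g. along the cycle 0 → 0 with weight 3 and length 1. So λ(A) = 3/1 = 3.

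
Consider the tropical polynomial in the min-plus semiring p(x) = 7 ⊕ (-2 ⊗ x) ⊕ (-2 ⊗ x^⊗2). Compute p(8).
p(8) = 6

A tropical monomial a ⊗ x^⊗i evaluates to a + i · x. Evaluating each term at x = 8:
  Term 0 contributes 7 + 0 · 8 = 7
  Term 1 contributes -2 + 1 · 8 = 6
  Term 2 contributes -2 + 2 · 8 = 14
p(8) = ⊕ of these = min[7, 6, 14] = 6.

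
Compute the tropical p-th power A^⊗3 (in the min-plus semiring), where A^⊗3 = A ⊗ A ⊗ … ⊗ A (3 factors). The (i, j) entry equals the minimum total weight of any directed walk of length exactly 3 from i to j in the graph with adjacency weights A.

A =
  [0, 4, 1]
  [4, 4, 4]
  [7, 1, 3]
A^⊗3 =
  [0, 2, 1]
  [4, 6, 5]
  [5, 6, 6]

Each entry (A^⊗3)_ij equals the minimum over all length-3 walks i = v_0 → v_1 → … → v_3 = j of Σ_t A[v_t][v_{t+1}]. For example, for (i, j) = (0, 2) we minimise over 9 possible intermediate vertex sequences; the minimum is 1, attained along the walk 0 → 0 → 0 → 2.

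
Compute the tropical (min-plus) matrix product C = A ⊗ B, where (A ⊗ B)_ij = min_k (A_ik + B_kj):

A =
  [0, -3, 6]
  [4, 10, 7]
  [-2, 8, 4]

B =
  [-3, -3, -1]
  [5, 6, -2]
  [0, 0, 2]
A ⊗ B =
  [-3, -3, -5]
  [1, 1, 3]
  [-5, -5, -3]

Apply the min-plus product entry-by-entry:
  C[0][0] = min over k of (A[0][0] + B[0][0] = 0 + -3 = -3, A[0][1] + B[1][0] = -3 + 5 = 2, A[0][2] + B[2][0] = 6 + 0 = 6) = -3 (attained at k = 0)
  C[0][1] = min over k of (A[0][0] + B[0][1] = 0 + -3 = -3, A[0][1] + B[1][1] = -3 + 6 = 3, A[0][2] + B[2][1] = 6 + 0 = 6) = -3 (attained at k = 0)
  C[0][2] = min over k of (A[0][0] + B[0][2] = 0 + -1 = -1, A[0][1] + B[1][2] = -3 + -2 = -5, A[0][2] + B[2][2] = 6 + 2 = 8) = -5 (attained at k = 1)
  C[1][0] = min over k of (A[1][0] + B[0][0] = 4 + -3 = 1, A[1][1] + B[1][0] = 10 + 5 = 15, A[1][2] + B[2][0] = 7 + 0 = 7) = 1 (attained at k = 0)
  C[1][1] = min over k of (A[1][0] + B[0][1] = 4 + -3 = 1, A[1][1] + B[1][1] = 10 + 6 = 16, A[1][2] + B[2][1] = 7 + 0 = 7) = 1 (attained at k = 0)
  C[1][2] = min over k of (A[1][0] + B[0][2] = 4 + -1 = 3, A[1][1] + B[1][2] = 10 + -2 = 8, A[1][2] + B[2][2] = 7 + 2 = 9) = 3 (attained at k = 0)
  C[2][0] = min over k of (A[2][0] + B[0][0] = -2 + -3 = -5, A[2][1] + B[1][0] = 8 + 5 = 13, A[2][2] + B[2][0] = 4 + 0 = 4) = -5 (attained at k = 0)
  C[2][1] = min over k of (A[2][0] + B[0][1] = -2 + -3 = -5, A[2][1] + B[1][1] = 8 + 6 = 14, A[2][2] + B[2][1] = 4 + 0 = 4) = -5 (attained at k = 0)
  C[2][2] = min over k of (A[2][0] + B[0][2] = -2 + -1 = -3, A[2][1] + B[1][2] = 8 + -2 = 6, A[2][2] + B[2][2] = 4 + 2 = 6) = -3 (attained at k = 0)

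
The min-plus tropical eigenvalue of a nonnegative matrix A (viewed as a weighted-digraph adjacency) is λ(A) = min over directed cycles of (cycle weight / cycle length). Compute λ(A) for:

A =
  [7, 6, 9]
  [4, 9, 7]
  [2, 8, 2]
λ(A) = 2

Enumerate directed cycles and compute their means (weight / length). Sample:
  cycle 0 → 0: weight = 7, length = 1, mean = 7/1 ≈ 7.000
  cycle 1 → 1: weight = 9, length = 1, mean = 9/1 ≈ 9.000
  cycle 2 → 2: weight = 2, length = 1, mean = 2/1 ≈ 2.000
  cycle 0 → 1 → 0: weight = 10, length = 2, mean = 10/2 ≈ 5.000
  cycle 0 → 2 → 0: weight = 11, length = 2, mean = 11/2 ≈ 5.500
  cycle 1 → 0 → 1: weight = 10, length = 2, mean = 10/2 ≈ 5.000
Minimum mean = 2.000, attained e.g. along the cycle 2 → 2 with weight 2 and length 1. So λ(A) = 2/1 = 2.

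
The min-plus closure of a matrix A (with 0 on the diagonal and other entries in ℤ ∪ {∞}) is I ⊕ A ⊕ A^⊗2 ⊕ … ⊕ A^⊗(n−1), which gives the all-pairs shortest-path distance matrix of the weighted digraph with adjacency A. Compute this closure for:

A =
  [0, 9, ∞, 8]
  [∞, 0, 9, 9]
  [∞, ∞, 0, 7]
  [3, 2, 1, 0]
Closure =
  [0, 9, 9, 8]
  [12, 0, 9, 9]
  [10, 9, 0, 7]
  [3, 2, 1, 0]

This is the Floyd-Warshall all-pairs shortest-path computation. For each intermediate vertex k = 0, 1, …, 3, update dist[i][j] ← min(dist[i][j], dist[i][k] + dist[k][j]). The final matrix gives, for each (i, j), the minimum total weight of any directed path from i to j (possibly empty when i = j).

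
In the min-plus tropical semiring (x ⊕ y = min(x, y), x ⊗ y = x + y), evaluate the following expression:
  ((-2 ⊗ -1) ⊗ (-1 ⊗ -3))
((-2 ⊗ -1) ⊗ (-1 ⊗ -3)) = -7

Expand innermost to outermost. Recall ⊕ takes the minimum of its arguments and ⊗ takes their sum. Working out the expression ((-2 ⊗ -1) ⊗ (-1 ⊗ -3)) gives -7.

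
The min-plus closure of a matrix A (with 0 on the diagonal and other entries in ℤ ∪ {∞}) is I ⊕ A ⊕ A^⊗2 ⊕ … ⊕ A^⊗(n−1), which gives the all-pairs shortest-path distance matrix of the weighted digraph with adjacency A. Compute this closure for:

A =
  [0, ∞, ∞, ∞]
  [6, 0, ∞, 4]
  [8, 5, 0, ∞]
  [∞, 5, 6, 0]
Closure =
  [0, ∞, ∞, ∞]
  [6, 0, 10, 4]
  [8, 5, 0, 9]
  [11, 5, 6, 0]

This is the Floyd-Warshall all-pairs shortest-path computation. For each intermediate vertex k = 0, 1, …, 3, update dist[i][j] ← min(dist[i][j], dist[i][k] + dist[k][j]). The final matrix gives, for each (i, j), the minimum total weight of any directed path from i to j (possibly empty when i = j).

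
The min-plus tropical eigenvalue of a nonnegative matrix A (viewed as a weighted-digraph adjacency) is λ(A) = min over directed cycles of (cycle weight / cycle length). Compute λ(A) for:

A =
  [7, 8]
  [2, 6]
λ(A) = 5

Enumerate directed cycles and compute their means (weight / length). Sample:
  cycle 0 → 0: weight = 7, length = 1, mean = 7/1 ≈ 7.000
  cycle 1 → 1: weight = 6, length = 1, mean = 6/1 ≈ 6.000
  cycle 0 → 1 → 0: weight = 10, length = 2, mean = 10/2 ≈ 5.000
  cycle 1 → 0 → 1: weight = 10, length = 2, mean = 10/2 ≈ 5.000
Minimum mean = 5.000, attained e.g. along the cycle 0 → 1 → 0 with weight 10 and length 2. So λ(A) = 10/2 = 5.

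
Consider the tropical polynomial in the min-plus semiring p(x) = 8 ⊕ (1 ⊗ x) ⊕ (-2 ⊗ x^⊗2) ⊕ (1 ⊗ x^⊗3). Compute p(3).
p(3) = 4

A tropical monomial a ⊗ x^⊗i evaluates to a + i · x. Evaluating each term at x = 3:
  Term 0 contributes 8 + 0 · 3 = 8
  Term 1 contributes 1 + 1 · 3 = 4
  Term 2 contributes -2 + 2 · 3 = 4
  Term 3 contributes 1 + 3 · 3 = 10
p(3) = ⊕ of these = min[8, 4, 4, 10] = 4.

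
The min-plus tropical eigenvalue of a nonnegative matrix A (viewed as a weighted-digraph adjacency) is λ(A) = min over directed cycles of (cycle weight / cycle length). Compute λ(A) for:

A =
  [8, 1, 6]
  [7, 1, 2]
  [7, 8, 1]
λ(A) = 1

Enumerate directed cycles and compute their means (weight / length). Sample:
  cycle 0 → 0: weight = 8, length = 1, mean = 8/1 ≈ 8.000
  cycle 1 → 1: weight = 1, length = 1, mean = 1/1 ≈ 1.000
  cycle 2 → 2: weight = 1, length = 1, mean = 1/1 ≈ 1.000
  cycle 0 → 1 → 0: weight = 8, length = 2, mean = 8/2 ≈ 4.000
  cycle 0 → 2 → 0: weight = 13, length = 2, mean = 13/2 ≈ 6.500
  cycle 1 → 0 → 1: weight = 8, length = 2, mean = 8/2 ≈ 4.000
Minimum mean = 1.000, attained e.g. along the cycle 1 → 1 with weight 1 and length 1. So λ(A) = 1/1 = 1.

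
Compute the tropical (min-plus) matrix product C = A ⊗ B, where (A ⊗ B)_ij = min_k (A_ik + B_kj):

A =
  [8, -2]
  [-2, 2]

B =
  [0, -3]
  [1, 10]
A ⊗ B =
  [-1, 5]
  [-2, -5]

Apply the min-plus product entry-by-entry:
  C[0][0] = min over k of (A[0][0] + B[0][0] = 8 + 0 = 8, A[0][1] + B[1][0] = -2 + 1 = -1) = -1 (attained at k = 1)
  C[0][1] = min over k of (A[0][0] + B[0][1] = 8 + -3 = 5, A[0][1] + B[1][1] = -2 + 10 = 8) = 5 (attained at k = 0)
  C[1][0] = min over k of (A[1][0] + B[0][0] = -2 + 0 = -2, A[1][1] + B[1][0] = 2 + 1 = 3) = -2 (attained at k = 0)
  C[1][1] = min over k of (A[1][0] + B[0][1] = -2 + -3 = -5, A[1][1] + B[1][1] = 2 + 10 = 12) = -5 (attained at k = 0)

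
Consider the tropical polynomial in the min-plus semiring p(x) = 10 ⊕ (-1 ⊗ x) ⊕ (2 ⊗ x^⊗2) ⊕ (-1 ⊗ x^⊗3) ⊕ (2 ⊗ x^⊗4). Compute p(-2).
p(-2) = -7

A tropical monomial a ⊗ x^⊗i evaluates to a + i · x. Evaluating each term at x = -2:
  Term 0 contributes 10 + 0 · -2 = 10
  Term 1 contributes -1 + 1 · -2 = -3
  Term 2 contributes 2 + 2 · -2 = -2
  Term 3 contributes -1 + 3 · -2 = -7
  Term 4 contributes 2 + 4 · -2 = -6
p(-2) = ⊕ of these = min[10, -3, -2, -7, -6] = -7.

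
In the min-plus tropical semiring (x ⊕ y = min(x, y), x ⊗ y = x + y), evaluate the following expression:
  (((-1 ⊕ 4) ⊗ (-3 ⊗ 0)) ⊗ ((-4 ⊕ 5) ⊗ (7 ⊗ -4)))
(((-1 ⊕ 4) ⊗ (-3 ⊗ 0)) ⊗ ((-4 ⊕ 5) ⊗ (7 ⊗ -4))) = -5

Expand innermost to outermost. Recall ⊕ takes the minimum of its arguments and ⊗ takes their sum. Working out the expression (((-1 ⊕ 4) ⊗ (-3 ⊗ 0)) ⊗ ((-4 ⊕ 5) ⊗ (7 ⊗ -4))) gives -5.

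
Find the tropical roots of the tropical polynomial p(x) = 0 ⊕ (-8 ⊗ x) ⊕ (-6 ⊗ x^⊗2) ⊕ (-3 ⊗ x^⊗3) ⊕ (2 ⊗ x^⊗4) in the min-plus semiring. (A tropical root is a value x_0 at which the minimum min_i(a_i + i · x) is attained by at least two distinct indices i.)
Roots: {-5, -3, -2, 8}

Each tropical root is a break point of the lower envelope of the lines y = a_i + i · x (there are 5 lines, with slopes 0, 1, ..., 4). Only the lines that attain the minimum somewhere contribute to roots; other lines are dominated. Here the surviving (envelope) indices are i = 4, i = 3, i = 2, i = 1, i = 0.
Intersections between consecutive envelope lines give the roots: for adjacent envelope indices i < j the intersection is x = (a_i − a_j) / (j − i). Reading off the sorted break points: {-5, -3, -2, 8}.
Verification: at each break x_0, at least two indices attain the minimum of min_i(a_i + i · x_0).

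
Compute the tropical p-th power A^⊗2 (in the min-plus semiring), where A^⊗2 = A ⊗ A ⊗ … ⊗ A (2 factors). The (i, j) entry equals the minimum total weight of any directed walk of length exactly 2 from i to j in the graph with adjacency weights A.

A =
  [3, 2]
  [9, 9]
A^⊗2 =
  [6, 5]
  [12, 11]

Each entry (A^⊗2)_ij equals the minimum over all length-2 walks i = v_0 → v_1 → … → v_2 = j of Σ_t A[v_t][v_{t+1}]. For example, for (i, j) = (0, 1) we minimise over 2 possible intermediate vertex sequences; the minimum is 5, attained along the walk 0 → 0 → 1.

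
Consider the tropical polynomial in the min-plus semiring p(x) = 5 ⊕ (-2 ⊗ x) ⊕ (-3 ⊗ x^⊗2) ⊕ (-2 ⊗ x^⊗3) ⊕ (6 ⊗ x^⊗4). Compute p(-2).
p(-2) = -8

A tropical monomial a ⊗ x^⊗i evaluates to a + i · x. Evaluating each term at x = -2:
  Term 0 contributes 5 + 0 · -2 = 5
  Term 1 contributes -2 + 1 · -2 = -4
  Term 2 contributes -3 + 2 · -2 = -7
  Term 3 contributes -2 + 3 · -2 = -8
  Term 4 contributes 6 + 4 · -2 = -2
p(-2) = ⊕ of these = min[5, -4, -7, -8, -2] = -8.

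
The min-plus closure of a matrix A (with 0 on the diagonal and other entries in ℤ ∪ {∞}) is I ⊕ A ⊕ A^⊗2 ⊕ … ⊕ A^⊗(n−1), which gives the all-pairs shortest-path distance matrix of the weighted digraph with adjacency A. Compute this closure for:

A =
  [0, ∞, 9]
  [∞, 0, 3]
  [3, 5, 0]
Closure =
  [0, 14, 9]
  [6, 0, 3]
  [3, 5, 0]

This is the Floyd-Warshall all-pairs shortest-path computation. For each intermediate vertex k = 0, 1, …, 2, update dist[i][j] ← min(dist[i][j], dist[i][k] + dist[k][j]). The final matrix gives, for each (i, j), the minimum total weight of any directed path from i to j (possibly empty when i = j).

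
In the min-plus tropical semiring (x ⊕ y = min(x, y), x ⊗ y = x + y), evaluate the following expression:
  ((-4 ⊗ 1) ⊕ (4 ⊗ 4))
((-4 ⊗ 1) ⊕ (4 ⊗ 4)) = -3

Expand innermost to outermost. Recall ⊕ takes the minimum of its arguments and ⊗ takes their sum. Working out the expression ((-4 ⊗ 1) ⊕ (4 ⊗ 4)) gives -3.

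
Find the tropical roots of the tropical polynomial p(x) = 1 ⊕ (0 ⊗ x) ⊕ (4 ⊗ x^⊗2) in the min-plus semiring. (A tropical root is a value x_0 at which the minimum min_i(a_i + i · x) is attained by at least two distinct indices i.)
Roots: {-4, 1}

Each tropical root is a break point of the lower envelope of the lines y = a_i + i · x (there are 3 lines, with slopes 0, 1, ..., 2). Only the lines that attain the minimum somewhere contribute to roots; other lines are dominated. Here the surviving (envelope) indices are i = 2, i = 1, i = 0.
Intersections between consecutive envelope lines give the roots: for adjacent envelope indices i < j the intersection is x = (a_i − a_j) / (j − i). Reading off the sorted break points: {-4, 1}.
Verification: at each break x_0, at least two indices attain the minimum of min_i(a_i + i · x_0).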